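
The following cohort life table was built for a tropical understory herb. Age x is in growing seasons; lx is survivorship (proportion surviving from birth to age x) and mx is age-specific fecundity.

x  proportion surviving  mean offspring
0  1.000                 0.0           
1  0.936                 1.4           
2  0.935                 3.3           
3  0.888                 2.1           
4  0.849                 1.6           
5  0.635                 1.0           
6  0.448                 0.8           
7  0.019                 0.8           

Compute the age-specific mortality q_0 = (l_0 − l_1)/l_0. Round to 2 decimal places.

0.06

q_0 = (l_0 − l_1) / l_0 = (1 − 0.936) / 1
     = 0.064 / 1 = 0.064 → 0.06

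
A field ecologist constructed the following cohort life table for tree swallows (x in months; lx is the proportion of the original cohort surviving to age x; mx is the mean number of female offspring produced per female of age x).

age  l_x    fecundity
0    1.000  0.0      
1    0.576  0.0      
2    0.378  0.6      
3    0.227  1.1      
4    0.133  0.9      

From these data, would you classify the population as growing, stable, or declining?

declining

R0 = Σ lx·mx = 0 + 0 + 0.2268 + 0.2497 + 0.1197 = 0.5962
R0 < 1, so the population is declining.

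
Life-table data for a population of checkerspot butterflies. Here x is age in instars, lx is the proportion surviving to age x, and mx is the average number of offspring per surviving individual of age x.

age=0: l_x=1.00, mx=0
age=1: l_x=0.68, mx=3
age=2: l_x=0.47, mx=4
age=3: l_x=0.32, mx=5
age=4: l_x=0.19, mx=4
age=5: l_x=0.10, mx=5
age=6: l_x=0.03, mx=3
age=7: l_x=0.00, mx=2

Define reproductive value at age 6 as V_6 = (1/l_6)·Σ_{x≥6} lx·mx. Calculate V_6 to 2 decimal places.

3.00

lx·mx for x ≥ 6: 0.09, 0 → sum = 0.09
V_6 = 0.09 / l_6 = 0.09 / 0.03 = 3 → 3.00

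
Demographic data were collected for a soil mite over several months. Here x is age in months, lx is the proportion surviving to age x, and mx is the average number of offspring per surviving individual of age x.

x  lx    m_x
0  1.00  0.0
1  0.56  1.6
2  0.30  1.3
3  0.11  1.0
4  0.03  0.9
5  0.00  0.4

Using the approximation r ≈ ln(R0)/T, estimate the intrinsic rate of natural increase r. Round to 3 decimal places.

0.237

R0 = Σ lx·mx = 0 + 0.896 + 0.39 + 0.11 + 0.027 + 0 = 1.423
Σ x·lx·mx = 2.114; T = 2.114/1.423 = 1.48559…
r ≈ ln(R0)/T = ln(1.423)/1.48559… = 0.23746… → 0.237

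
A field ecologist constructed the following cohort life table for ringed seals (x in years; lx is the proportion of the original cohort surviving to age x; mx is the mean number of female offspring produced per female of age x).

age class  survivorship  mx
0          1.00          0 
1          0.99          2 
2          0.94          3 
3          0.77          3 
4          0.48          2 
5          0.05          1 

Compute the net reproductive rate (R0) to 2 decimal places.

lx·mx by age: 0, 1.98, 2.82, 2.31, 0.96, 0.05
R0 = Σ lx·mx = 8.12 → 8.12

8.12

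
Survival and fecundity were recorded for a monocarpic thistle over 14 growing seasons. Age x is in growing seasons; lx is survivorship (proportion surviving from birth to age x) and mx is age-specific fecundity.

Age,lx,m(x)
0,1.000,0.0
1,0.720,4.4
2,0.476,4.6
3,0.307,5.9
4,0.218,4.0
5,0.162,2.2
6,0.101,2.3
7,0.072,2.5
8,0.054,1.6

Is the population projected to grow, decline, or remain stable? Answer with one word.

R0 = Σ lx·mx = 0 + 3.168 + 2.1896 + 1.8113 + 0.872 + 0.3564 + 0.2323 + 0.18 + 0.0864 = 8.896
R0 > 1, so the population is growing.

growing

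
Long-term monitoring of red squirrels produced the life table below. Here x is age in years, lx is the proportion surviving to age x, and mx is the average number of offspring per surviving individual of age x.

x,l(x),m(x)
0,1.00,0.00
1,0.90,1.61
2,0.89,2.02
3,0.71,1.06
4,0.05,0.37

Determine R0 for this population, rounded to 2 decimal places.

4.02

lx·mx by age: 0, 1.449, 1.7978, 0.7526, 0.0185
R0 = Σ lx·mx = 4.0179 → 4.02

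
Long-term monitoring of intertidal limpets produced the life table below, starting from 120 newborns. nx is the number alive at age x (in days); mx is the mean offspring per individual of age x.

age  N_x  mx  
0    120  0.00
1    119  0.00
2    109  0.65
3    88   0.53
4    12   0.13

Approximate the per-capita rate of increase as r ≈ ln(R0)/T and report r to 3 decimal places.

lx = nx/n0 = nx/120: 1, 0.99167…, 0.90833…, 0.73333…, 0.1
R0 = Σ lx·mx = 0 + 0 + 0.59042… + 0.38867… + 0.013 = 0.992083…
Σ x·lx·mx = 2.398833…; T = 2.398833…/0.992083… = 2.41798…
r ≈ ln(R0)/T = ln(0.992083…)/2.41798… = -0.00329… → -0.003

-0.003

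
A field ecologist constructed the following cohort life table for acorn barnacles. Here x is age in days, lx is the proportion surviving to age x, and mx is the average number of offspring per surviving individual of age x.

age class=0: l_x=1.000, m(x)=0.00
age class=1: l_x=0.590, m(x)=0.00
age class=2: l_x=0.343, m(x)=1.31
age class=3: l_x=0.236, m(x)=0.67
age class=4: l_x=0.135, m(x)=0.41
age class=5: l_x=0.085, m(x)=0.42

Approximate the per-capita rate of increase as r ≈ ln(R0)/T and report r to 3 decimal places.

R0 = Σ lx·mx = 0 + 0 + 0.44933 + 0.15812 + 0.05535 + 0.0357 = 0.6985
Σ x·lx·mx = 1.77292; T = 1.77292/0.6985 = 2.53818…
r ≈ ln(R0)/T = ln(0.6985)/2.53818… = -0.14137… → -0.141

-0.141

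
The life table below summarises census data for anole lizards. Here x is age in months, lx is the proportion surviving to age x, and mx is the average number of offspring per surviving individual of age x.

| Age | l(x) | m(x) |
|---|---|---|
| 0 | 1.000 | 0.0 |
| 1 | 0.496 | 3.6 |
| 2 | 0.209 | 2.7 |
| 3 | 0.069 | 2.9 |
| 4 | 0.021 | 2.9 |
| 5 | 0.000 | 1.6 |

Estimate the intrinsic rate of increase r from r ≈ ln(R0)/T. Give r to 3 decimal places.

0.667

R0 = Σ lx·mx = 0 + 1.7856 + 0.5643 + 0.2001 + 0.0609 + 0 = 2.6109
Σ x·lx·mx = 3.7581; T = 3.7581/2.6109 = 1.43939…
r ≈ ln(R0)/T = ln(2.6109)/1.43939… = 0.66674… → 0.667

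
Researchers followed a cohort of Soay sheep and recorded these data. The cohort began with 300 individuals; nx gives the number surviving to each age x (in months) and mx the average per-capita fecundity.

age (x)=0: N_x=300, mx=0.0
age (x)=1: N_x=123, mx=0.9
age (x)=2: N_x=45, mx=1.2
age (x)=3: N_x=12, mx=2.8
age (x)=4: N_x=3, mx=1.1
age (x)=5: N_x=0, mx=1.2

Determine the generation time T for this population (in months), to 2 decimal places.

1.65

lx = nx/n0 = nx/300: 1, 0.41, 0.15, 0.04, 0.01, 0
lx·mx: 0, 0.369, 0.18, 0.112, 0.011, 0 → R0 = 0.672
x·lx·mx: 0, 0.369, 0.36, 0.336, 0.044, 0 → Σ = 1.109
T = 1.109 / 0.672 = 1.650298… → 1.65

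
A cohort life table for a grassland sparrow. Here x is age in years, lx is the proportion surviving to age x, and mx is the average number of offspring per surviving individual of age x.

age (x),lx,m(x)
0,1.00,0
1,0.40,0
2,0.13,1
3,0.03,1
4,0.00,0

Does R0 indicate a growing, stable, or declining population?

R0 = Σ lx·mx = 0 + 0 + 0.13 + 0.03 + 0 = 0.16
R0 < 1, so the population is declining.

declining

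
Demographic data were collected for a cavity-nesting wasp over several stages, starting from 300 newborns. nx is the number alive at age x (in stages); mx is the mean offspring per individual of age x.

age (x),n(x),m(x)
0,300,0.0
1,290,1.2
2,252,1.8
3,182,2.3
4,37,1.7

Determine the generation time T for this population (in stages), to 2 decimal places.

lx = nx/n0 = nx/300: 1, 0.96667…, 0.84, 0.60667…, 0.12333…
lx·mx: 0, 1.16…, 1.512, 1.395333…, 0.209667… → R0 = 4.277…
x·lx·mx: 0, 1.16…, 3.024, 4.186…, 0.838667… → Σ = 9.208667…
T = 9.208667… / 4.277… = 2.153067… → 2.15

2.15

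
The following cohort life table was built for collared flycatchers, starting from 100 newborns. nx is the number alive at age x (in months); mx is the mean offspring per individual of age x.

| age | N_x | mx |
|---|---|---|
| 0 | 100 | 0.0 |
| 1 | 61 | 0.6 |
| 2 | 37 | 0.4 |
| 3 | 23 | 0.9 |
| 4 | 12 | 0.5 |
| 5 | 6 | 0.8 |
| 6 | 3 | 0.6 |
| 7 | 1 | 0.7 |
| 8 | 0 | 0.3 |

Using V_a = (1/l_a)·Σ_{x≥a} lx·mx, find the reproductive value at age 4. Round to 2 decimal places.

1.11

lx = nx/n0 = nx/100: 1, 0.61, 0.37, 0.23, 0.12, 0.06, 0.03, 0.01, 0
lx·mx for x ≥ 4: 0.06, 0.048, 0.018, 0.007, 0 → sum = 0.133
V_4 = 0.133 / l_4 = 0.133 / 0.12 = 1.108333… → 1.11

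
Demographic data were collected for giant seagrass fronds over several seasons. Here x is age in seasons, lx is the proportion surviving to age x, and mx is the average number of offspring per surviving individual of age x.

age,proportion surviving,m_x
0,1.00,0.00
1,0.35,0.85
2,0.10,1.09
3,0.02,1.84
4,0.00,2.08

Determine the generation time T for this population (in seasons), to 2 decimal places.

lx·mx: 0, 0.2975, 0.109, 0.0368, 0 → R0 = 0.4433
x·lx·mx: 0, 0.2975, 0.218, 0.1104, 0 → Σ = 0.6259
T = 0.6259 / 0.4433 = 1.411911… → 1.41

1.41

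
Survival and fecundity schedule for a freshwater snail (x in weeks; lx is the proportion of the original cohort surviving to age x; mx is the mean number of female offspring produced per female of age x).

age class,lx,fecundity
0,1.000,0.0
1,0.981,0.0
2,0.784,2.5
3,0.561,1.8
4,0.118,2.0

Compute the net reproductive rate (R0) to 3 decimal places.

lx·mx by age: 0, 0, 1.96, 1.0098, 0.236
R0 = Σ lx·mx = 3.2058 → 3.206

3.206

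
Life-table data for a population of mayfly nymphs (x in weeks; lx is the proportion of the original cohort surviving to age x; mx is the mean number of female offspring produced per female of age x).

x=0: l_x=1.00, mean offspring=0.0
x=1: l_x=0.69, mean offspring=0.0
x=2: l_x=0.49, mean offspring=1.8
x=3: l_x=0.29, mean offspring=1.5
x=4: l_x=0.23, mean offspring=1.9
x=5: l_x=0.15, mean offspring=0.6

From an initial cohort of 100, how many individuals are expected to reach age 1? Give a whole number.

69

Expected survivors = N0 · l_1 = 100 × 0.69 = 69 → 69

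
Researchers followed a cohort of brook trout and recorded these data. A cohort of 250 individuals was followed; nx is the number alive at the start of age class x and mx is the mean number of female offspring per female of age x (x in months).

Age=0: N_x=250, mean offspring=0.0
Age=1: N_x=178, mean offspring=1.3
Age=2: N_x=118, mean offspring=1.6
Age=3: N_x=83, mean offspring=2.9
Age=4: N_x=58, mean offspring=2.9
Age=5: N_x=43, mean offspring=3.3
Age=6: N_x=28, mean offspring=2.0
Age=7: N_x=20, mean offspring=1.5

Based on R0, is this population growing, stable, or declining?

lx = nx/n0 = nx/250: 1, 0.712, 0.472, 0.332, 0.232, 0.172, 0.112, 0.08
R0 = Σ lx·mx = 0 + 0.9256 + 0.7552 + 0.9628 + 0.6728 + 0.5676 + 0.224 + 0.12 = 4.228
R0 > 1, so the population is growing.

growing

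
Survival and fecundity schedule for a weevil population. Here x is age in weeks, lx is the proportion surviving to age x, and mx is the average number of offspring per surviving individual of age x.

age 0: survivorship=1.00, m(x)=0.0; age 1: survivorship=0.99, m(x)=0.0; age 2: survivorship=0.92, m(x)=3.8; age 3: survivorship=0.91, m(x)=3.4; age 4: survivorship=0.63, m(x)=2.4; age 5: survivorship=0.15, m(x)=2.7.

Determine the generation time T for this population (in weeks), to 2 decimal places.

2.86

lx·mx: 0, 0, 3.496, 3.094, 1.512, 0.405 → R0 = 8.507
x·lx·mx: 0, 0, 6.992, 9.282, 6.048, 2.025 → Σ = 24.347
T = 24.347 / 8.507 = 2.861996… → 2.86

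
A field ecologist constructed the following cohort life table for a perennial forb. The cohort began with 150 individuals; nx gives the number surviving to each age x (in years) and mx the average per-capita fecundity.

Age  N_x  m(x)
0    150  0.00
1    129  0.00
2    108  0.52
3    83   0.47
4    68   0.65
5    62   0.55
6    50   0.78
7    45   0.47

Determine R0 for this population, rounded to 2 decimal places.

lx = nx/n0 = nx/150: 1, 0.86, 0.72, 0.55333…, 0.45333…, 0.41333…, 0.33333…, 0.3
lx·mx by age: 0, 0, 0.3744, 0.260067…, 0.294667…, 0.227333…, 0.26…, 0.141
R0 = Σ lx·mx = 1.557467… → 1.56

1.56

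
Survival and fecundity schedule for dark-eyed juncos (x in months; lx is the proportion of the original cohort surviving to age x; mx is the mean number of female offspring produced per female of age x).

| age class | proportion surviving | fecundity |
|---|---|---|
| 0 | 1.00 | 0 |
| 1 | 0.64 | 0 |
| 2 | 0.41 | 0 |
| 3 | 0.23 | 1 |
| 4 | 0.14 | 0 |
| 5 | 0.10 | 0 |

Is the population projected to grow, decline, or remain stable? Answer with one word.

R0 = Σ lx·mx = 0 + 0 + 0 + 0.23 + 0 + 0 = 0.23
R0 < 1, so the population is declining.

declining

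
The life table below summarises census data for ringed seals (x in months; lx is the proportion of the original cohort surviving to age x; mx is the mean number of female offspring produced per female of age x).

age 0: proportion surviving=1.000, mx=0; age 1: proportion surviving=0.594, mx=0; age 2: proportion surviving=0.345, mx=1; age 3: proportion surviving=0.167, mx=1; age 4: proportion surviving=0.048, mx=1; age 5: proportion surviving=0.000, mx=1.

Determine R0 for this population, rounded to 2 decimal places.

lx·mx by age: 0, 0, 0.345, 0.167, 0.048, 0
R0 = Σ lx·mx = 0.56 → 0.56

0.56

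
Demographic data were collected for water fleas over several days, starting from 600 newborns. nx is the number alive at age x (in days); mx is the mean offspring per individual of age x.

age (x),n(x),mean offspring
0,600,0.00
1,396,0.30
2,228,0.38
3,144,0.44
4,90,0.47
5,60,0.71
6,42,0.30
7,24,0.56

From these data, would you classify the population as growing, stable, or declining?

lx = nx/n0 = nx/600: 1, 0.66, 0.38, 0.24, 0.15, 0.1, 0.07, 0.04
R0 = Σ lx·mx = 0 + 0.198 + 0.1444 + 0.1056 + 0.0705 + 0.071 + 0.021 + 0.0224 = 0.6329
R0 < 1, so the population is declining.

declining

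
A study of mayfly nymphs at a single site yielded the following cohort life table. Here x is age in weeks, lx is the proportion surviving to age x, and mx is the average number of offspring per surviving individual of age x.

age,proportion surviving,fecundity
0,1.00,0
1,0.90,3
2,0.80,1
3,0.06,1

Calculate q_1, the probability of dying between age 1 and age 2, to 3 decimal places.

q_1 = (l_1 − l_2) / l_1 = (0.9 − 0.8) / 0.9
     = 0.1 / 0.9 = 0.111111… → 0.111

0.111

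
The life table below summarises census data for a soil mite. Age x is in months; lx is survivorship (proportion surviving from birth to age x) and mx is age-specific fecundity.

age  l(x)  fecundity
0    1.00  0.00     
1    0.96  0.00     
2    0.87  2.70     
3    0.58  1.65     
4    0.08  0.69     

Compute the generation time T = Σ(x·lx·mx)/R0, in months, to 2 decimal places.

lx·mx: 0, 0, 2.349, 0.957, 0.0552 → R0 = 3.3612
x·lx·mx: 0, 0, 4.698, 2.871, 0.2208 → Σ = 7.7898
T = 7.7898 / 3.3612 = 2.317565… → 2.32

2.32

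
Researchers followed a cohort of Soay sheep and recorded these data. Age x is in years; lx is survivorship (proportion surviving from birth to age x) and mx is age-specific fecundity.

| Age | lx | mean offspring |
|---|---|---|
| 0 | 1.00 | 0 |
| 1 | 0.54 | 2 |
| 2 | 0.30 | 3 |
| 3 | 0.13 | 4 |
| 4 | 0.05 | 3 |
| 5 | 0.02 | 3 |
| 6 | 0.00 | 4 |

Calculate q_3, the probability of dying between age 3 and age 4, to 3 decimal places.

0.615

q_3 = (l_3 − l_4) / l_3 = (0.13 − 0.05) / 0.13
     = 0.08 / 0.13 = 0.615385… → 0.615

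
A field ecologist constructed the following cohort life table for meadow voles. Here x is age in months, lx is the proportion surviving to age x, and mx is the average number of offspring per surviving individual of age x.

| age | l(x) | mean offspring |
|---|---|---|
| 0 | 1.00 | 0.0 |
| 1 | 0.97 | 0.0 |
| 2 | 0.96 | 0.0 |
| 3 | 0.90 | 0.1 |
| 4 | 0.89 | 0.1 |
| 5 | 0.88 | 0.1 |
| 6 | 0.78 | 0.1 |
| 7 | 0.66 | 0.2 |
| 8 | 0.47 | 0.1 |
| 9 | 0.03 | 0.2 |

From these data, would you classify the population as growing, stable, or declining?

declining

R0 = Σ lx·mx = 0 + 0 + 0 + 0.09 + 0.089 + 0.088 + 0.078 + 0.132 + 0.047 + 0.006 = 0.53
R0 < 1, so the population is declining.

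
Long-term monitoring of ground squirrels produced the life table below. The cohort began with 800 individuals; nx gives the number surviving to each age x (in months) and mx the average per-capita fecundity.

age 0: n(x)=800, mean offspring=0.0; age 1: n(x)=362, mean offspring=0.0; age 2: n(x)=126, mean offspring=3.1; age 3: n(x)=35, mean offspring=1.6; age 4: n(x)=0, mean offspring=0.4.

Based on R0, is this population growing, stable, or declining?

lx = nx/n0 = nx/800: 1, 0.4525, 0.1575, 0.04375, 0
R0 = Σ lx·mx = 0 + 0 + 0.48825 + 0.07 + 0 = 0.55825
R0 < 1, so the population is declining.

declining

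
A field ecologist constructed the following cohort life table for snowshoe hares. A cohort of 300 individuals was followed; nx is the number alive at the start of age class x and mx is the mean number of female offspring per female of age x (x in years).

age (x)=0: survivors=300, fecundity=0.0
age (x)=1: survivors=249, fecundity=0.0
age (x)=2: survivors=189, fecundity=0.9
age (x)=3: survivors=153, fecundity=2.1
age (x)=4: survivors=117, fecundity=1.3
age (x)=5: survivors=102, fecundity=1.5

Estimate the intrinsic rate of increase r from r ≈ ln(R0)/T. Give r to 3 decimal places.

lx = nx/n0 = nx/300: 1, 0.83, 0.63, 0.51, 0.39, 0.34
R0 = Σ lx·mx = 0 + 0 + 0.567 + 1.071 + 0.507 + 0.51 = 2.655
Σ x·lx·mx = 8.925; T = 8.925/2.655 = 3.36158…
r ≈ ln(R0)/T = ln(2.655)/3.36158… = 0.29047… → 0.290

0.290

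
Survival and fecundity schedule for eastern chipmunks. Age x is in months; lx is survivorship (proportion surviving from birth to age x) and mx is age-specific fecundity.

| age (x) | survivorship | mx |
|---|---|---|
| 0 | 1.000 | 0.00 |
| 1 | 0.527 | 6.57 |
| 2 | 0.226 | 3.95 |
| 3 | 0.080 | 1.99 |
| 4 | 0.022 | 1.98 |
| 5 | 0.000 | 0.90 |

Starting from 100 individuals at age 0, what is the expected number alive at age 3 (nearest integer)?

8

Expected survivors = N0 · l_3 = 100 × 0.080 = 8 → 8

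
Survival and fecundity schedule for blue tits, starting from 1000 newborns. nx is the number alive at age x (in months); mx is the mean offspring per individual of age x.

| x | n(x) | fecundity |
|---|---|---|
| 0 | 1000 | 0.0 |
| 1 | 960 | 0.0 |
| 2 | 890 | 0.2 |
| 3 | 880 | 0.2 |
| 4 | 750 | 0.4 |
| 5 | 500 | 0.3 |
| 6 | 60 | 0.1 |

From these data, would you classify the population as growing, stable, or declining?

declining

lx = nx/n0 = nx/1000: 1, 0.96, 0.89, 0.88, 0.75, 0.5, 0.06
R0 = Σ lx·mx = 0 + 0 + 0.178 + 0.176 + 0.3 + 0.15 + 0.006 = 0.81
R0 < 1, so the population is declining.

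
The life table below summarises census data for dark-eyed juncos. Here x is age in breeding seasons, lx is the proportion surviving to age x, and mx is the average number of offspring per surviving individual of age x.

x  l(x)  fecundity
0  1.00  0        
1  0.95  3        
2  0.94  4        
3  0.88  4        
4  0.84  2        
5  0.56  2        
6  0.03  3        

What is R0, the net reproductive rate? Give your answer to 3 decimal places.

lx·mx by age: 0, 2.85, 3.76, 3.52, 1.68, 1.12, 0.09
R0 = Σ lx·mx = 13.02 → 13.020

13.020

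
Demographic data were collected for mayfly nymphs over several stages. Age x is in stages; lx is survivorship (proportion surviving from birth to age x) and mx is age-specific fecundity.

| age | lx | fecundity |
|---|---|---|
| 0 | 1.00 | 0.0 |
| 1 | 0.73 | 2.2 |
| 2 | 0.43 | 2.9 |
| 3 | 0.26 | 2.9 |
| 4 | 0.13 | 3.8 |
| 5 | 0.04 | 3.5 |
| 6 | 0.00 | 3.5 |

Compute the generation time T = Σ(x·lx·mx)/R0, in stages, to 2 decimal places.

lx·mx: 0, 1.606, 1.247, 0.754, 0.494, 0.14, 0 → R0 = 4.241
x·lx·mx: 0, 1.606, 2.494, 2.262, 1.976, 0.7, 0 → Σ = 9.038
T = 9.038 / 4.241 = 2.131101… → 2.13

2.13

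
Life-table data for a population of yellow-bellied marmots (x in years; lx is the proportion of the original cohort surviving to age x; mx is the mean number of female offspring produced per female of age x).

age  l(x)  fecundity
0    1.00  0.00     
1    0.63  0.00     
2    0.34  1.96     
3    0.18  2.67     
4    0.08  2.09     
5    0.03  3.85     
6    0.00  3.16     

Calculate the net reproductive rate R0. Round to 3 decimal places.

lx·mx by age: 0, 0, 0.6664, 0.4806, 0.1672, 0.1155, 0
R0 = Σ lx·mx = 1.4297 → 1.430

1.430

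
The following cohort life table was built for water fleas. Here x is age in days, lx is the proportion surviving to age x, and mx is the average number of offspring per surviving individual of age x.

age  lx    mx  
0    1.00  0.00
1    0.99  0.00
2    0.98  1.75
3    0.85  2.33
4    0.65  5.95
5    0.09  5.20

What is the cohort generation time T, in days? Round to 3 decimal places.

lx·mx: 0, 0, 1.715, 1.9805, 3.8675, 0.468 → R0 = 8.031
x·lx·mx: 0, 0, 3.43, 5.9415, 15.47, 2.34 → Σ = 27.1815
T = 27.1815 / 8.031 = 3.384572… → 3.385

3.385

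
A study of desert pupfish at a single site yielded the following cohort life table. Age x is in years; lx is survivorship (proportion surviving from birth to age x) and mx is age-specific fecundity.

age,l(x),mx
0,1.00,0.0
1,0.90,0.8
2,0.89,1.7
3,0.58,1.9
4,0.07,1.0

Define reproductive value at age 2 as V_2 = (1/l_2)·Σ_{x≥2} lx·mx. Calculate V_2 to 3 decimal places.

lx·mx for x ≥ 2: 1.513, 1.102, 0.07 → sum = 2.685
V_2 = 2.685 / l_2 = 2.685 / 0.89 = 3.016854… → 3.017

3.017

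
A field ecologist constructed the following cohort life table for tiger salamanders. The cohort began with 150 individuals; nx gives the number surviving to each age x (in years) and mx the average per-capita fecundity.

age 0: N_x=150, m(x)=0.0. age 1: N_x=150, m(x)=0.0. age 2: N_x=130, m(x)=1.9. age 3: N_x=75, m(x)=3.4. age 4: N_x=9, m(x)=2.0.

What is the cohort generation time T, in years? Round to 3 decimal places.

lx = nx/n0 = nx/150: 1, 1, 0.86667…, 0.5, 0.06
lx·mx: 0, 0, 1.646667…, 1.7, 0.12 → R0 = 3.466667…
x·lx·mx: 0, 0, 3.293333…, 5.1, 0.48 → Σ = 8.873333…
T = 8.873333… / 3.466667… = 2.559615… → 2.560

2.560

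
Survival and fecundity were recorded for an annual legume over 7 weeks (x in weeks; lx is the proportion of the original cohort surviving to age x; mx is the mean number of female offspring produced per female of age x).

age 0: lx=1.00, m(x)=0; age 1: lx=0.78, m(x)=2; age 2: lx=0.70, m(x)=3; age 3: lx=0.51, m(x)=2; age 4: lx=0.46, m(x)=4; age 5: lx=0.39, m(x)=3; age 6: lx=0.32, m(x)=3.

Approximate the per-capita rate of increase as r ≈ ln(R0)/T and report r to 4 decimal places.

0.6716

R0 = Σ lx·mx = 0 + 1.56 + 2.1 + 1.02 + 1.84 + 1.17 + 0.96 = 8.65
Σ x·lx·mx = 27.79; T = 27.79/8.65 = 3.21272…
r ≈ ln(R0)/T = ln(8.65)/3.21272… = 0.671568… → 0.6716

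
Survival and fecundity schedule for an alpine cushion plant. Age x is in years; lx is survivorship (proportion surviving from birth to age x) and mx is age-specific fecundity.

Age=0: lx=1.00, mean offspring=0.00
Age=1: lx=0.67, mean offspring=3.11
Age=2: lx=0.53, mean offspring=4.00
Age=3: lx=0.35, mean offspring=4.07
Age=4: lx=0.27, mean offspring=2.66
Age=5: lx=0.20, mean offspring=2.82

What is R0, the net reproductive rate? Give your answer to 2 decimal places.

6.91

lx·mx by age: 0, 2.0837, 2.12, 1.4245, 0.7182, 0.564
R0 = Σ lx·mx = 6.9104 → 6.91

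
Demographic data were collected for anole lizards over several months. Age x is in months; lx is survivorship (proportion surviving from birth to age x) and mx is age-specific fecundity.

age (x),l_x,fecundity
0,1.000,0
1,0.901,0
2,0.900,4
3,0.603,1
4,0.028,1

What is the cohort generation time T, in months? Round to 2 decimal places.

lx·mx: 0, 0, 3.6, 0.603, 0.028 → R0 = 4.231
x·lx·mx: 0, 0, 7.2, 1.809, 0.112 → Σ = 9.121
T = 9.121 / 4.231 = 2.155755… → 2.16

2.16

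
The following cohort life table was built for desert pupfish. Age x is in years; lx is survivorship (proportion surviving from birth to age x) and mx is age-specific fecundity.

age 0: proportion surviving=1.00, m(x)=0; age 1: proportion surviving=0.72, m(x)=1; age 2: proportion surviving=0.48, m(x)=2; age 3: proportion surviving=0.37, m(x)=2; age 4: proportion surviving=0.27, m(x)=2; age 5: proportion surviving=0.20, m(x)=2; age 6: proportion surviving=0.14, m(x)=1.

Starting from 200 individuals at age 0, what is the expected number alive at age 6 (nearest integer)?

Expected survivors = N0 · l_6 = 200 × 0.14 = 28 → 28

28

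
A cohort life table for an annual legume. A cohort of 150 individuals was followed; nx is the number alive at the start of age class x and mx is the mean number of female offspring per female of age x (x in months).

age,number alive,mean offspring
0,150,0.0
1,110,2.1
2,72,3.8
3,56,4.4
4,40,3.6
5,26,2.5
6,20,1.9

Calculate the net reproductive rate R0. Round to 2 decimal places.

lx = nx/n0 = nx/150: 1, 0.73333…, 0.48, 0.37333…, 0.26667…, 0.17333…, 0.13333…
lx·mx by age: 0, 1.54…, 1.824, 1.642667…, 0.96…, 0.433333…, 0.253333…
R0 = Σ lx·mx = 6.653333… → 6.65

6.65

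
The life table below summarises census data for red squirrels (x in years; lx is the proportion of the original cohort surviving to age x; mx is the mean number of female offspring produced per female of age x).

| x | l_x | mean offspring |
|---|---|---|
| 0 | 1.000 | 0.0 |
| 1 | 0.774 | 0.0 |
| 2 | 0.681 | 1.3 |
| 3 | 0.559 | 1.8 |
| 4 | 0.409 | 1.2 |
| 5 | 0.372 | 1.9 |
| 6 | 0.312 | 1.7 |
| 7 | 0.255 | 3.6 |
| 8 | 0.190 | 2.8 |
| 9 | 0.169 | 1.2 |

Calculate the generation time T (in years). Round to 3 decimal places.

lx·mx: 0, 0, 0.8853, 1.0062, 0.4908, 0.7068, 0.5304, 0.918, 0.532, 0.2028 → R0 = 5.2723
x·lx·mx: 0, 0, 1.7706, 3.0186, 1.9632, 3.534, 3.1824, 6.426, 4.256, 1.8252 → Σ = 25.976
T = 25.976 / 5.2723 = 4.926882… → 4.927

4.927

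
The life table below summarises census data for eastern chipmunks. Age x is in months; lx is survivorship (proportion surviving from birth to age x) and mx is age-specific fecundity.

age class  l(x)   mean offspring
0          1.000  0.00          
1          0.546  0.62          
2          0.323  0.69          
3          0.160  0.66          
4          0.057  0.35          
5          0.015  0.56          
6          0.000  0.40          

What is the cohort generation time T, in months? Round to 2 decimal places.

lx·mx: 0, 0.33852, 0.22287, 0.1056, 0.01995, 0.0084, 0 → R0 = 0.69534
x·lx·mx: 0, 0.33852, 0.44574, 0.3168, 0.0798, 0.042, 0 → Σ = 1.22286
T = 1.22286 / 0.69534 = 1.75865… → 1.76

1.76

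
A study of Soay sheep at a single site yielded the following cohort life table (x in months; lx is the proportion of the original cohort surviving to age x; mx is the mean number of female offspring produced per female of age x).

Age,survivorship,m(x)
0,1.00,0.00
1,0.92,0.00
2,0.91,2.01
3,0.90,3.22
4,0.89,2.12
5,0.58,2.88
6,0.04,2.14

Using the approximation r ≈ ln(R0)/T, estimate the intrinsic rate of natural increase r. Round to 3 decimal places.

R0 = Σ lx·mx = 0 + 0 + 1.8291 + 2.898 + 1.8868 + 1.6704 + 0.0856 = 8.3699
Σ x·lx·mx = 28.765; T = 28.765/8.3699 = 3.43672…
r ≈ ln(R0)/T = ln(8.3699)/3.43672… = 0.61822… → 0.618

0.618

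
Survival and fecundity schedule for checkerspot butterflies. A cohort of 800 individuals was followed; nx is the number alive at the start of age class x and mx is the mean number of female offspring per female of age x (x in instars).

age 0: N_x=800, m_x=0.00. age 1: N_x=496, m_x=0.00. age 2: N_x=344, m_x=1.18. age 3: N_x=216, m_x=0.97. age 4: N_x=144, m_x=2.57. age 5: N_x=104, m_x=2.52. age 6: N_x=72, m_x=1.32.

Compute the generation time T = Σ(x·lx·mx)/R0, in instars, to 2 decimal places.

3.58

lx = nx/n0 = nx/800: 1, 0.62, 0.43, 0.27, 0.18, 0.13, 0.09
lx·mx: 0, 0, 0.5074, 0.2619, 0.4626, 0.3276, 0.1188 → R0 = 1.6783
x·lx·mx: 0, 0, 1.0148, 0.7857, 1.8504, 1.638, 0.7128 → Σ = 6.0017
T = 6.0017 / 1.6783 = 3.576059… → 3.58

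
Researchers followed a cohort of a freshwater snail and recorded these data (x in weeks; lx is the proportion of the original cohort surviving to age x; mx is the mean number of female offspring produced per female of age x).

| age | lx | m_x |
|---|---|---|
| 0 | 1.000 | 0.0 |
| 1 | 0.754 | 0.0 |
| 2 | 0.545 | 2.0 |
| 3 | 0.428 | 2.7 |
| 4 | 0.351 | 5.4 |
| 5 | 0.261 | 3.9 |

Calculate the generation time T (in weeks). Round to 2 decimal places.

lx·mx: 0, 0, 1.09, 1.1556, 1.8954, 1.0179 → R0 = 5.1589
x·lx·mx: 0, 0, 2.18, 3.4668, 7.5816, 5.0895 → Σ = 18.3179
T = 18.3179 / 5.1589 = 3.550738… → 3.55

3.55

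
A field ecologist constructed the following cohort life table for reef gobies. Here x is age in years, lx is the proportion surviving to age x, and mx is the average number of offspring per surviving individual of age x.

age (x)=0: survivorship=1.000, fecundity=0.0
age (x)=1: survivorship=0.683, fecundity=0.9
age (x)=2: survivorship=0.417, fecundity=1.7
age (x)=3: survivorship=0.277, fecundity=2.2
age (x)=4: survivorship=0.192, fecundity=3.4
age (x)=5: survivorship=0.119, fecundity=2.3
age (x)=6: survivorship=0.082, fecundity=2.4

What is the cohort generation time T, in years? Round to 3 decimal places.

2.952

lx·mx: 0, 0.6147, 0.7089, 0.6094, 0.6528, 0.2737, 0.1968 → R0 = 3.0563
x·lx·mx: 0, 0.6147, 1.4178, 1.8282, 2.6112, 1.3685, 1.1808 → Σ = 9.0212
T = 9.0212 / 3.0563 = 2.951674… → 2.952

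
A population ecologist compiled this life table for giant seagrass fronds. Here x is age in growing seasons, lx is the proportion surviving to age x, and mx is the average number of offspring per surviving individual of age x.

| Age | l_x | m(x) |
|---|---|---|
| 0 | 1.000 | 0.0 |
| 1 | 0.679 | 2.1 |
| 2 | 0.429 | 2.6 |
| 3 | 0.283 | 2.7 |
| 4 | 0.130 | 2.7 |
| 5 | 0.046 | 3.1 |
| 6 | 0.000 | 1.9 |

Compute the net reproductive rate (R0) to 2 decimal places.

3.80

lx·mx by age: 0, 1.4259, 1.1154, 0.7641, 0.351, 0.1426, 0
R0 = Σ lx·mx = 3.799 → 3.80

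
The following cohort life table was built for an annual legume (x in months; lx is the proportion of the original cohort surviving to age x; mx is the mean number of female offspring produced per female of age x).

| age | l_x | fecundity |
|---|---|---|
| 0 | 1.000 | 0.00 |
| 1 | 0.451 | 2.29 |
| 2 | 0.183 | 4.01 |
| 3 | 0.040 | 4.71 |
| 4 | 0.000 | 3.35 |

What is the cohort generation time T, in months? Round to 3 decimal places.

lx·mx: 0, 1.03279, 0.73383, 0.1884, 0 → R0 = 1.95502
x·lx·mx: 0, 1.03279, 1.46766, 0.5652, 0 → Σ = 3.06565
T = 3.06565 / 1.95502 = 1.568091… → 1.568

1.568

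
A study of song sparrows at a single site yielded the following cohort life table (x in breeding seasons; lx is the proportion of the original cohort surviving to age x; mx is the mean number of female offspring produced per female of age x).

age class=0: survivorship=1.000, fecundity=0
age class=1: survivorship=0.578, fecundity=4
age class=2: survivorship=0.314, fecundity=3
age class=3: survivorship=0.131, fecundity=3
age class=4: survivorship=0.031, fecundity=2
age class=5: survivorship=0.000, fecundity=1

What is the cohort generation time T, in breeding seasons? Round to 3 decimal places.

lx·mx: 0, 2.312, 0.942, 0.393, 0.062, 0 → R0 = 3.709
x·lx·mx: 0, 2.312, 1.884, 1.179, 0.248, 0 → Σ = 5.623
T = 5.623 / 3.709 = 1.516042… → 1.516

1.516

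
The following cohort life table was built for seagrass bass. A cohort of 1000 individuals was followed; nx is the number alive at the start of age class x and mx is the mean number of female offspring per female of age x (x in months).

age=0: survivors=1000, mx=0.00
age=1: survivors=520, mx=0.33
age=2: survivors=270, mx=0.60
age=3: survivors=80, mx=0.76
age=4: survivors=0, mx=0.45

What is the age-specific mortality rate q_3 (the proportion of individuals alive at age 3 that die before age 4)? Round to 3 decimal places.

1.000

lx = nx/n0 = nx/1000: 1, 0.52, 0.27, 0.08, 0
q_3 = (l_3 − l_4) / l_3 = (0.08 − 0) / 0.08
     = 0.08 / 0.08 = 1 → 1.000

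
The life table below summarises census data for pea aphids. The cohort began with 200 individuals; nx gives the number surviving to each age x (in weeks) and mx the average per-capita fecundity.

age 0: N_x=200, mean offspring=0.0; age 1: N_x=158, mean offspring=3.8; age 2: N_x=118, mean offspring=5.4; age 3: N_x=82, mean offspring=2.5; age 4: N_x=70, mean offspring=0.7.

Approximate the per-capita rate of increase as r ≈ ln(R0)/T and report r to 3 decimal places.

lx = nx/n0 = nx/200: 1, 0.79, 0.59, 0.41, 0.35
R0 = Σ lx·mx = 0 + 3.002 + 3.186 + 1.025 + 0.245 = 7.458
Σ x·lx·mx = 13.429; T = 13.429/7.458 = 1.80062…
r ≈ ln(R0)/T = ln(7.458)/1.80062… = 1.11589… → 1.116

1.116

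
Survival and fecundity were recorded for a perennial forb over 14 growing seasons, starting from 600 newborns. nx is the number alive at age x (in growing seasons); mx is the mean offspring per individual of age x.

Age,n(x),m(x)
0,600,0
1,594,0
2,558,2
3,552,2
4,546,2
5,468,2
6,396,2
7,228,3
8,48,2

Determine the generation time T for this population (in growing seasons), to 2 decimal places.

4.28

lx = nx/n0 = nx/600: 1, 0.99, 0.93, 0.92, 0.91, 0.78, 0.66, 0.38, 0.08
lx·mx: 0, 0, 1.86, 1.84, 1.82, 1.56, 1.32, 1.14, 0.16 → R0 = 9.7
x·lx·mx: 0, 0, 3.72, 5.52, 7.28, 7.8, 7.92, 7.98, 1.28 → Σ = 41.5
T = 41.5 / 9.7 = 4.278351… → 4.28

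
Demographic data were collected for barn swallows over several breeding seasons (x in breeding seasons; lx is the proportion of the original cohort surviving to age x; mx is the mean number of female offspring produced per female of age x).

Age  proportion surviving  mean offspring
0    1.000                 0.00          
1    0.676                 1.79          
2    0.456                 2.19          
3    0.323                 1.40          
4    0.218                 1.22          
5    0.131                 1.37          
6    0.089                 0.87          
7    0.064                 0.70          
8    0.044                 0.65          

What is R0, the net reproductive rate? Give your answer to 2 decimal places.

lx·mx by age: 0, 1.21004, 0.99864, 0.4522, 0.26596, 0.17947, 0.07743, 0.0448, 0.0286
R0 = Σ lx·mx = 3.25714 → 3.26

3.26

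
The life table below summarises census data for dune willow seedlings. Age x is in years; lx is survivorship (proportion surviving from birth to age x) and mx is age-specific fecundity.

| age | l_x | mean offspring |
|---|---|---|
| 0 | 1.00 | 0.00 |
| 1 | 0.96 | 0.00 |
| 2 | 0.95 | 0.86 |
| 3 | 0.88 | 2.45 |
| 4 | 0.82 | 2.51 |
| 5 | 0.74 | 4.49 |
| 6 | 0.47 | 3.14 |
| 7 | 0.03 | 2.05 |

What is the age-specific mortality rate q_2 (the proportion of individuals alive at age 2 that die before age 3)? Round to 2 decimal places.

0.07

q_2 = (l_2 − l_3) / l_2 = (0.95 − 0.88) / 0.95
     = 0.07 / 0.95 = 0.073684… → 0.07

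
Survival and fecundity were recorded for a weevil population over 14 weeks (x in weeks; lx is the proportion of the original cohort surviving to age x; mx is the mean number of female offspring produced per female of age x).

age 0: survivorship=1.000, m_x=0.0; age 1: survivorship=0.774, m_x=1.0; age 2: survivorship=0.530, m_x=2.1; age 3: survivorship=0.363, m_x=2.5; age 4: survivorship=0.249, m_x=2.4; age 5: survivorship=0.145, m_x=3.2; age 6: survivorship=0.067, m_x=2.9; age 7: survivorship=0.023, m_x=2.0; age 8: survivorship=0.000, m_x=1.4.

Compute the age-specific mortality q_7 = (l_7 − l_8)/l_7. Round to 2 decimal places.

1.00

q_7 = (l_7 − l_8) / l_7 = (0.023 − 0) / 0.023
     = 0.023 / 0.023 = 1 → 1.00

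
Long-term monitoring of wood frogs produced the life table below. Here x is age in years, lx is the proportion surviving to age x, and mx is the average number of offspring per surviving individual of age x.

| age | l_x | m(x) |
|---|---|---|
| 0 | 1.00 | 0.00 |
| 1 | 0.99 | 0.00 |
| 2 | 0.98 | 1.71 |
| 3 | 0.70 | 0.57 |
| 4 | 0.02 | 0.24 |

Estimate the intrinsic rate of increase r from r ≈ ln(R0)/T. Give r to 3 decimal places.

0.333

R0 = Σ lx·mx = 0 + 0 + 1.6758 + 0.399 + 0.0048 = 2.0796
Σ x·lx·mx = 4.5678; T = 4.5678/2.0796 = 2.19648…
r ≈ ln(R0)/T = ln(2.0796)/2.19648… = 0.33334… → 0.333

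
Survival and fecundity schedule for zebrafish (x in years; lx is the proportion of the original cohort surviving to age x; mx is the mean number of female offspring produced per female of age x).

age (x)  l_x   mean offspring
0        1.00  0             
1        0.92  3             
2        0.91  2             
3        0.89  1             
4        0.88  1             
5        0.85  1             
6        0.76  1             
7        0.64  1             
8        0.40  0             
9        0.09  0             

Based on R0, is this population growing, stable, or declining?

R0 = Σ lx·mx = 0 + 2.76 + 1.82 + 0.89 + 0.88 + 0.85 + 0.76 + 0.64 + 0 + 0 = 8.6
R0 > 1, so the population is growing.

growing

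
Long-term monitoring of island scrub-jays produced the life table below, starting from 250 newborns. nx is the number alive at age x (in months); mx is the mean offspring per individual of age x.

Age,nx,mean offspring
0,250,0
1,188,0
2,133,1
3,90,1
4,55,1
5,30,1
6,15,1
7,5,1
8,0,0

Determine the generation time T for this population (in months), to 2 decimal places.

lx = nx/n0 = nx/250: 1, 0.752, 0.532, 0.36, 0.22, 0.12, 0.06, 0.02, 0
lx·mx: 0, 0, 0.532, 0.36, 0.22, 0.12, 0.06, 0.02, 0 → R0 = 1.312
x·lx·mx: 0, 0, 1.064, 1.08, 0.88, 0.6, 0.36, 0.14, 0 → Σ = 4.124
T = 4.124 / 1.312 = 3.143293… → 3.14

3.14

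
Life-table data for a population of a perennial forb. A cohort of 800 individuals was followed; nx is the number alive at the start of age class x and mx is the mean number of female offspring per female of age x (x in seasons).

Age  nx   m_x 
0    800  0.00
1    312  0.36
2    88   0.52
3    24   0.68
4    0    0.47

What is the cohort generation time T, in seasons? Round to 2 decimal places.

lx = nx/n0 = nx/800: 1, 0.39, 0.11, 0.03, 0
lx·mx: 0, 0.1404, 0.0572, 0.0204, 0 → R0 = 0.218
x·lx·mx: 0, 0.1404, 0.1144, 0.0612, 0 → Σ = 0.316
T = 0.316 / 0.218 = 1.449541… → 1.45

1.45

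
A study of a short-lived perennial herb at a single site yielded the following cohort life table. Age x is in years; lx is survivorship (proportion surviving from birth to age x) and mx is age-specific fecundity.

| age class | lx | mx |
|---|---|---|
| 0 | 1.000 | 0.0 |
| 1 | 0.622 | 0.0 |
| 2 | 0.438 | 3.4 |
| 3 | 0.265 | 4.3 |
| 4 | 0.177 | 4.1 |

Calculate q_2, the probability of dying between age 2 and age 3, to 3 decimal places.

q_2 = (l_2 − l_3) / l_2 = (0.438 − 0.265) / 0.438
     = 0.173 / 0.438 = 0.394977… → 0.395

0.395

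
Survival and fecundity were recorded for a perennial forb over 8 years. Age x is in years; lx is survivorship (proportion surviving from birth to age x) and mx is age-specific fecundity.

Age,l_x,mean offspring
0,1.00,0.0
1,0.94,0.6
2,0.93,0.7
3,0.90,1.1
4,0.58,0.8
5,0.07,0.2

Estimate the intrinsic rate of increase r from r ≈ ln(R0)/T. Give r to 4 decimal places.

R0 = Σ lx·mx = 0 + 0.564 + 0.651 + 0.99 + 0.464 + 0.014 = 2.683
Σ x·lx·mx = 6.762; T = 6.762/2.683 = 2.52031…
r ≈ ln(R0)/T = ln(2.683)/2.52031… = 0.391592… → 0.3916

0.3916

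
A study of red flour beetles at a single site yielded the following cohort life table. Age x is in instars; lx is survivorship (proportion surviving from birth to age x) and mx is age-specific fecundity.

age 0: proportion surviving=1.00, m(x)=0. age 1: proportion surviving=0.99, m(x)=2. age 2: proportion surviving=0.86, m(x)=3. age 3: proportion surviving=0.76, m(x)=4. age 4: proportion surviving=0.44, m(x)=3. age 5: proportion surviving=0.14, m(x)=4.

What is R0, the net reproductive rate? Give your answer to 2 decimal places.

9.48

lx·mx by age: 0, 1.98, 2.58, 3.04, 1.32, 0.56
R0 = Σ lx·mx = 9.48 → 9.48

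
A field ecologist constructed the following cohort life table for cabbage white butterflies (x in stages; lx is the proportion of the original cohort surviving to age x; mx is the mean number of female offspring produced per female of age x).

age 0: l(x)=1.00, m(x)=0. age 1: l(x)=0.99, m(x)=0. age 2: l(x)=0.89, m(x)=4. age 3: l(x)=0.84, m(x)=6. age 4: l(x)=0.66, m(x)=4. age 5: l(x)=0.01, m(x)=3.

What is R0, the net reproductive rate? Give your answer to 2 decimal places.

11.27

lx·mx by age: 0, 0, 3.56, 5.04, 2.64, 0.03
R0 = Σ lx·mx = 11.27 → 11.27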